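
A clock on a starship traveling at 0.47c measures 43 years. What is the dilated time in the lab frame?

Proper time Δt₀ = 43 years
γ = 1/√(1 - 0.47²) = 1.133
Δt = γΔt₀ = 1.133 × 43 = 48.72 years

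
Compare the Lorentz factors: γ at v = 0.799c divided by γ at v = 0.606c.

γ₁ = 1/√(1 - 0.799²) = 1.663
γ₂ = 1/√(1 - 0.606²) = 1.257
γ₁/γ₂ = 1.663/1.257 = 1.323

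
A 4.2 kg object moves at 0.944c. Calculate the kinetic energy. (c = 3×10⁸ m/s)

γ = 1/√(1 - 0.944²) = 3.0308
γ - 1 = 2.0308
KE = (γ-1)mc² = 2.0308 × 4.2 × (3×10⁸)² = 7.676×10¹⁷ J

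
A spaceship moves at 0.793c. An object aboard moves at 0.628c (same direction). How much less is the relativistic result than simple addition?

Classical: u' + v = 0.628 + 0.793 = 1.421c
Relativistic: u = (0.628 + 0.793)/(1 + 0.498004) = 1.421/1.498004 = 0.9486c
Difference: 1.421 - 0.9486 = 0.4724c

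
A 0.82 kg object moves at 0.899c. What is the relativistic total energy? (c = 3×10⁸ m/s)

γ = 1/√(1 - 0.899²) = 2.283
mc² = 0.82 × (3×10⁸)² = 7.380×10¹⁶ J
E = γmc² = 2.283 × 7.380×10¹⁶ = 1.685×10¹⁷ J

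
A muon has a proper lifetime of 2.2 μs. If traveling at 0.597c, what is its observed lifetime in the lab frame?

Proper lifetime τ₀ = 2.2 μs
γ = 1/√(1 - 0.597²) = 1.2465
τ = γτ₀ = 1.2465 × 2.2 μs = 2.742 μs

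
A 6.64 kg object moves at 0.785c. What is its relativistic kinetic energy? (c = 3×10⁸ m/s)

γ = 1/√(1 - 0.785²) = 1.61422
γ - 1 = 0.61422
KE = (γ-1)mc² = 0.61422 × 6.64 × (3×10⁸)² = 3.671×10¹⁷ J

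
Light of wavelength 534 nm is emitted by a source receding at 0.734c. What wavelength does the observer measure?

β = 0.734
Wavelength Doppler factor = √(1.734/0.266) = √(6.519) = 2.553
λ_obs = 534 × 2.553 = 1363 nm (redshift)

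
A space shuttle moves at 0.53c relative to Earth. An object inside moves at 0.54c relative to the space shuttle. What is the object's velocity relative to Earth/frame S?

u = (u' + v)/(1 + u'v/c²)
Numerator: 0.54 + 0.53 = 1.07
Denominator: 1 + 0.2862 = 1.2862
u = 1.07/1.2862 = 0.8319c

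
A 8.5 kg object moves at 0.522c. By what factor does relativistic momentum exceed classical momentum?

p_rel = γmv, p_class = mv
Ratio = γ = 1/√(1 - 0.522²) = 1.172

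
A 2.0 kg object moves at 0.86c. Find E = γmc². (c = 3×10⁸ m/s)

γ = 1/√(1 - 0.86²) = 1.9597
mc² = 2.0 × (3×10⁸)² = 1.800×10¹⁷ J
E = γmc² = 1.9597 × 1.800×10¹⁷ = 3.527×10¹⁷ J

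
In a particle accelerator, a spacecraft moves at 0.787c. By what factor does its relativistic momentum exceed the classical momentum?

p_rel = γmv, p_class = mv
Ratio = γ = 1/√(1 - 0.787²)
= 1/√(0.380631) = 1.621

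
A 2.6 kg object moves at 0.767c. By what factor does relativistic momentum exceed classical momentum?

p_rel = γmv, p_class = mv
Ratio = γ = 1/√(1 - 0.767²) = 1.558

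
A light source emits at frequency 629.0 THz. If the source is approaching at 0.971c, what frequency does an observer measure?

β = v/c = 0.971
(1+β)/(1-β) = 1.971/0.029 = 67.966
Doppler factor = √(67.966) = 8.2441
f_obs = 629.0 × 8.2441 = 5186 THz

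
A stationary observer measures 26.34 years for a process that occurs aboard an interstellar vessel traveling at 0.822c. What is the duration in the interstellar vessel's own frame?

Dilated time Δt = 26.34 years
γ = 1/√(1 - 0.822²) = 1.756
Δt₀ = Δt/γ = 26.34/1.756 = 15.00 years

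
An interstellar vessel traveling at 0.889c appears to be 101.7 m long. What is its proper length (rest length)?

Contracted length L = 101.7 m
γ = 1/√(1 - 0.889²) = 2.184
L₀ = γL = 2.184 × 101.7 = 222.1 m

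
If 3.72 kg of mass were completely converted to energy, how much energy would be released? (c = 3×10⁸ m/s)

Using E = mc²:
c² = (3×10⁸)² = 9×10¹⁶ m²/s²
E = 3.72 × 9×10¹⁶ = 3.348×10¹⁷ J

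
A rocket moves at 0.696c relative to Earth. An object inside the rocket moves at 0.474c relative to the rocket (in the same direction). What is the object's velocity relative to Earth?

u = (u' + v)/(1 + u'v/c²)
Numerator: 0.474 + 0.696 = 1.17
Denominator: 1 + 0.329904 = 1.329904
u = 1.17/1.329904 = 0.8798c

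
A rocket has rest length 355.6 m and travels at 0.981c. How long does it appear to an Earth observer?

Proper length L₀ = 355.6 m
γ = 1/√(1 - 0.981²) = 5.154
L = L₀/γ = 355.6/5.154 = 68.99 m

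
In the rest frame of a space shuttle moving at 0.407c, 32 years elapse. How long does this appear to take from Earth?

Proper time Δt₀ = 32 years
γ = 1/√(1 - 0.407²) = 1.0948
Δt = γΔt₀ = 1.0948 × 32 = 35.03 years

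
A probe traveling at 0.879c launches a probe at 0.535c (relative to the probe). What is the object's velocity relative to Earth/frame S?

u = (u' + v)/(1 + u'v/c²)
Numerator: 0.535 + 0.879 = 1.414
Denominator: 1 + 0.470265 = 1.470265
u = 1.414/1.470265 = 0.9617c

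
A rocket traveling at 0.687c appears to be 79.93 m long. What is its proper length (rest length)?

Contracted length L = 79.93 m
γ = 1/√(1 - 0.687²) = 1.376
L₀ = γL = 1.376 × 79.93 = 110.0 m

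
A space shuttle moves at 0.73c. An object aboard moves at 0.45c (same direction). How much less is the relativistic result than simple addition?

Classical: u' + v = 0.45 + 0.73 = 1.18c
Relativistic: u = (0.45 + 0.73)/(1 + 0.3285) = 1.18/1.3285 = 0.8882c
Difference: 1.18 - 0.8882 = 0.2918c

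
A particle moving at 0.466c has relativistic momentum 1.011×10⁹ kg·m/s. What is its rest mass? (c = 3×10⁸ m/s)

γ = 1/√(1 - 0.466²) = 1.1302
v = 0.466 × 3×10⁸ = 1.398×10⁸ m/s
m = p/(γv) = 1.011×10⁹/(1.1302 × 1.398×10⁸) = 6.399 kg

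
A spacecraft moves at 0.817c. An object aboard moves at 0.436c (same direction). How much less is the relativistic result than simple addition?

Classical: u' + v = 0.436 + 0.817 = 1.253c
Relativistic: u = (0.436 + 0.817)/(1 + 0.356212) = 1.253/1.356212 = 0.9239c
Difference: 1.253 - 0.9239 = 0.3291c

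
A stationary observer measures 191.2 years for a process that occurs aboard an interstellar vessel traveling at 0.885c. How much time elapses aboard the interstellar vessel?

Dilated time Δt = 191.2 years
γ = 1/√(1 - 0.885²) = 2.1478
Δt₀ = Δt/γ = 191.2/2.1478 = 89.02 years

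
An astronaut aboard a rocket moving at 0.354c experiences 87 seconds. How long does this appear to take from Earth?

Proper time Δt₀ = 87 seconds
γ = 1/√(1 - 0.354²) = 1.0692
Δt = γΔt₀ = 1.0692 × 87 = 93.02 seconds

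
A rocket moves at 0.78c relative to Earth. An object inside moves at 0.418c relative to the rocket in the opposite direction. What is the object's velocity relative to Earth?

Object's velocity in rocket frame is u' = -0.418c
u = (u' + v)/(1 + u'v/c²) = (v - 0.418)/(1 - 0.418·v/c²)
Numerator: 0.78 - 0.418 = 0.362
Denominator: 1 - 0.32604 = 0.67396
u = 0.362/0.67396 = 0.5371c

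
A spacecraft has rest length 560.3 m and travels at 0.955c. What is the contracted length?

Proper length L₀ = 560.3 m
γ = 1/√(1 - 0.955²) = 3.371
L = L₀/γ = 560.3/3.371 = 166.2 m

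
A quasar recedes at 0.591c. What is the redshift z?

β = 0.591
(1+β)/(1-β) = 1.591/0.409 = 3.890
√(3.890) = 1.9723
z = 1.9723 - 1 = 0.9723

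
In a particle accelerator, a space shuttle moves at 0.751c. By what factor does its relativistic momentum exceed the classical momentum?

p_rel = γmv, p_class = mv
Ratio = γ = 1/√(1 - 0.751²)
= 1/√(0.435999) = 1.514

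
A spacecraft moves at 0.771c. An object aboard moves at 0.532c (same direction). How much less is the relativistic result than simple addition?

Classical: u' + v = 0.532 + 0.771 = 1.303c
Relativistic: u = (0.532 + 0.771)/(1 + 0.410172) = 1.303/1.410172 = 0.9240c
Difference: 1.303 - 0.9240 = 0.3790c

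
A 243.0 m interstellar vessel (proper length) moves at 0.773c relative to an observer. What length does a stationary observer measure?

Proper length L₀ = 243.0 m
γ = 1/√(1 - 0.773²) = 1.576
L = L₀/γ = 243.0/1.576 = 154.2 m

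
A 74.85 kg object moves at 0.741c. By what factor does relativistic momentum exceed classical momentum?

p_rel = γmv, p_class = mv
Ratio = γ = 1/√(1 - 0.741²) = 1.489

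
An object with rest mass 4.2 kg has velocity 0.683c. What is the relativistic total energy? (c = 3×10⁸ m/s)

γ = 1/√(1 - 0.683²) = 1.369
mc² = 4.2 × (3×10⁸)² = 3.780×10¹⁷ J
E = γmc² = 1.369 × 3.780×10¹⁷ = 5.175×10¹⁷ J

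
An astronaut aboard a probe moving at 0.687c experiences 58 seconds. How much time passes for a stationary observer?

Proper time Δt₀ = 58 seconds
γ = 1/√(1 - 0.687²) = 1.3762
Δt = γΔt₀ = 1.3762 × 58 = 79.82 seconds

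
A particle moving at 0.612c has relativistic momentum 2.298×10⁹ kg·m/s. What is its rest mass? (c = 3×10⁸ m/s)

γ = 1/√(1 - 0.612²) = 1.2644
v = 0.612 × 3×10⁸ = 1.836×10⁸ m/s
m = p/(γv) = 2.298×10⁹/(1.2644 × 1.836×10⁸) = 9.899 kg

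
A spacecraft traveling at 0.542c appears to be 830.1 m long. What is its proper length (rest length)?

Contracted length L = 830.1 m
γ = 1/√(1 - 0.542²) = 1.190
L₀ = γL = 1.190 × 830.1 = 987.8 m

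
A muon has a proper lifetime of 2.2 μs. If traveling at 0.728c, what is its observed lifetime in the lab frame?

Proper lifetime τ₀ = 2.2 μs
γ = 1/√(1 - 0.728²) = 1.4586
τ = γτ₀ = 1.4586 × 2.2 μs = 3.209 μs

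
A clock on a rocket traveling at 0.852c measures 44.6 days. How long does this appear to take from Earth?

Proper time Δt₀ = 44.6 days
γ = 1/√(1 - 0.852²) = 1.910
Δt = γΔt₀ = 1.910 × 44.6 = 85.19 days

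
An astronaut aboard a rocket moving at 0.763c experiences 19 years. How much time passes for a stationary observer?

Proper time Δt₀ = 19 years
γ = 1/√(1 - 0.763²) = 1.547
Δt = γΔt₀ = 1.547 × 19 = 29.39 years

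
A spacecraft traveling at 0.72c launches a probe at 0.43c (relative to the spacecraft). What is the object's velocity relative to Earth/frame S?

u = (u' + v)/(1 + u'v/c²)
Numerator: 0.43 + 0.72 = 1.15
Denominator: 1 + 0.3096 = 1.3096
u = 1.15/1.3096 = 0.8781c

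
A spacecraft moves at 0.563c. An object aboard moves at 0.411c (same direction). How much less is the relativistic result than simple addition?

Classical: u' + v = 0.411 + 0.563 = 0.974c
Relativistic: u = (0.411 + 0.563)/(1 + 0.231393) = 0.974/1.231393 = 0.7910c
Difference: 0.974 - 0.7910 = 0.1830c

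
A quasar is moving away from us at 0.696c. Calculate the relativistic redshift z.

β = 0.696
(1+β)/(1-β) = 1.696/0.304 = 5.579
√(5.579) = 2.362
z = 2.362 - 1 = 1.362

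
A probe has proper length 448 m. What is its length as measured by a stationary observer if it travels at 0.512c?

Proper length L₀ = 448 m
γ = 1/√(1 - 0.512²) = 1.1642
L = L₀/γ = 448/1.1642 = 384.8 m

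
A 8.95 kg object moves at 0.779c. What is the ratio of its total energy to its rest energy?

E = γmc², E₀ = mc²
E/E₀ = γ = 1/√(1 - 0.779²) = 1.595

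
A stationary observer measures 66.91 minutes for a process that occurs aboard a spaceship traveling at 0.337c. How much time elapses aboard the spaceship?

Dilated time Δt = 66.91 minutes
γ = 1/√(1 - 0.337²) = 1.062
Δt₀ = Δt/γ = 66.91/1.062 = 63.00 minutes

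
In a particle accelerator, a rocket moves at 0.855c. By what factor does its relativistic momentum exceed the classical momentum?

p_rel = γmv, p_class = mv
Ratio = γ = 1/√(1 - 0.855²)
= 1/√(0.268975) = 1.928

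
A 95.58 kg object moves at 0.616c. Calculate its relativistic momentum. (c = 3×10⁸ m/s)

γ = 1/√(1 - 0.616²) = 1.2694
v = 0.616 × 3×10⁸ = 1.848×10⁸ m/s
p = γmv = 1.2694 × 95.58 × 1.848×10⁸ = 2.242×10¹⁰ kg·m/s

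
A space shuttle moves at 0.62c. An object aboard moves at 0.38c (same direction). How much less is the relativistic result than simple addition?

Classical: u' + v = 0.38 + 0.62 = 1c
Relativistic: u = (0.38 + 0.62)/(1 + 0.2356) = 1/1.2356 = 0.8093c
Difference: 1 - 0.8093 = 0.1907c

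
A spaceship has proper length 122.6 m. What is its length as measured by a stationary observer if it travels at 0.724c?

Proper length L₀ = 122.6 m
γ = 1/√(1 - 0.724²) = 1.4497
L = L₀/γ = 122.6/1.4497 = 84.57 m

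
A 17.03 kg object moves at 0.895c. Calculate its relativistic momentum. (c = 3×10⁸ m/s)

γ = 1/√(1 - 0.895²) = 2.242
v = 0.895 × 3×10⁸ = 2.685×10⁸ m/s
p = γmv = 2.242 × 17.03 × 2.685×10⁸ = 1.025×10¹⁰ kg·m/s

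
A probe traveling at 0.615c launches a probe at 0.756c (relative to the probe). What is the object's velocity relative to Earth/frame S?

u = (u' + v)/(1 + u'v/c²)
Numerator: 0.756 + 0.615 = 1.371
Denominator: 1 + 0.46494 = 1.46494
u = 1.371/1.46494 = 0.9359c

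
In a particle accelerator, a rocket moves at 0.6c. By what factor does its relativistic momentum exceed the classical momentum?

p_rel = γmv, p_class = mv
Ratio = γ = 1/√(1 - 0.6²)
= 1/√(0.64) = 1.250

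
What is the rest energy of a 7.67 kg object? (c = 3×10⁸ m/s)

c² = (3×10⁸)² = 9.000×10¹⁶ m²/s²
E₀ = mc² = 7.67 × 9.000×10¹⁶ = 6.903×10¹⁷ J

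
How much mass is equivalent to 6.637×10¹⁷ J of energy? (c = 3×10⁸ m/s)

From E = mc², we get m = E/c²
c² = (3×10⁸)² = 9×10¹⁶ m²/s²
m = 6.637×10¹⁷ / 9×10¹⁶ = 7.374 kg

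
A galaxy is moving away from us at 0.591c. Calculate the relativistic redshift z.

β = 0.591
(1+β)/(1-β) = 1.591/0.409 = 3.890
√(3.890) = 1.9723
z = 1.9723 - 1 = 0.9723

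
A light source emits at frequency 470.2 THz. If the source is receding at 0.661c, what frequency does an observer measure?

β = v/c = 0.661
(1-β)/(1+β) = 0.339/1.661 = 0.2041
Doppler factor = √(0.2041) = 0.4518
f_obs = 470.2 × 0.4518 = 212.4 THz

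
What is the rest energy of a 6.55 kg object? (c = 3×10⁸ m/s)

c² = (3×10⁸)² = 9.000×10¹⁶ m²/s²
E₀ = mc² = 6.55 × 9.000×10¹⁶ = 5.895×10¹⁷ J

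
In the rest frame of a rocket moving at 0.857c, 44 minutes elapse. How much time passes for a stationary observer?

Proper time Δt₀ = 44 minutes
γ = 1/√(1 - 0.857²) = 1.94056
Δt = γΔt₀ = 1.94056 × 44 = 85.38 minutes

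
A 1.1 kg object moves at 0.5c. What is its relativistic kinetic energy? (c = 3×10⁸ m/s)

γ = 1/√(1 - 0.5²) = 1.1547
γ - 1 = 0.1547
KE = (γ-1)mc² = 0.1547 × 1.1 × (3×10⁸)² = 1.532×10¹⁶ J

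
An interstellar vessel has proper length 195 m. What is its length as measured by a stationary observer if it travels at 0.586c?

Proper length L₀ = 195 m
γ = 1/√(1 - 0.586²) = 1.234
L = L₀/γ = 195/1.234 = 158.0 m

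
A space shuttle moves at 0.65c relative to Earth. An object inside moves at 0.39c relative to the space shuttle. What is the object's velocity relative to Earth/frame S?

u = (u' + v)/(1 + u'v/c²)
Numerator: 0.39 + 0.65 = 1.04
Denominator: 1 + 0.2535 = 1.2535
u = 1.04/1.2535 = 0.8297c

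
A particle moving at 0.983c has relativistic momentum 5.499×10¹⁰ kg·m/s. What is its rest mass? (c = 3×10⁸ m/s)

γ = 1/√(1 - 0.983²) = 5.446
v = 0.983 × 3×10⁸ = 2.949×10⁸ m/s
m = p/(γv) = 5.499×10¹⁰/(5.446 × 2.949×10⁸) = 34.24 kg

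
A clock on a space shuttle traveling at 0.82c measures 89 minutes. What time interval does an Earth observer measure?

Proper time Δt₀ = 89 minutes
γ = 1/√(1 - 0.82²) = 1.747
Δt = γΔt₀ = 1.747 × 89 = 155.5 minutes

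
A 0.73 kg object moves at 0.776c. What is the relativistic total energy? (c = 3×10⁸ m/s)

γ = 1/√(1 - 0.776²) = 1.5855
mc² = 0.73 × (3×10⁸)² = 6.570×10¹⁶ J
E = γmc² = 1.5855 × 6.570×10¹⁶ = 1.042×10¹⁷ J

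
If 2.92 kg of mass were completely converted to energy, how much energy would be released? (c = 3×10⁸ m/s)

Using E = mc²:
c² = (3×10⁸)² = 9×10¹⁶ m²/s²
E = 2.92 × 9×10¹⁶ = 2.628×10¹⁷ J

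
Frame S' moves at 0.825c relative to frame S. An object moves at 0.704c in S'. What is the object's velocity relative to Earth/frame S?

u = (u' + v)/(1 + u'v/c²)
Numerator: 0.704 + 0.825 = 1.529
Denominator: 1 + 0.5808 = 1.5808
u = 1.529/1.5808 = 0.9672c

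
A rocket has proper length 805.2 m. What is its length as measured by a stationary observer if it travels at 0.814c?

Proper length L₀ = 805.2 m
γ = 1/√(1 - 0.814²) = 1.7216
L = L₀/γ = 805.2/1.7216 = 467.7 m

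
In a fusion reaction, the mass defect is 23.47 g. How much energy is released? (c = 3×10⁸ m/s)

Convert mass defect: Δm = 23.47 g = 0.02347 kg
E = Δm·c² = 0.02347 × (3×10⁸)²
= 0.02347 × 9×10¹⁶ = 2.112×10¹⁵ J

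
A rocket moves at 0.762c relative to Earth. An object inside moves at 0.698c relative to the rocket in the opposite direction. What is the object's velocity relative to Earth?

Object's velocity in rocket frame is u' = -0.698c
u = (u' + v)/(1 + u'v/c²) = (v - 0.698)/(1 - 0.698·v/c²)
Numerator: 0.762 - 0.698 = 0.064
Denominator: 1 - 0.531876 = 0.468124
u = 0.064/0.468124 = 0.1367c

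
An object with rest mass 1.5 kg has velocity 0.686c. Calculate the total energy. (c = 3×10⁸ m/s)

γ = 1/√(1 - 0.686²) = 1.374
mc² = 1.5 × (3×10⁸)² = 1.350×10¹⁷ J
E = γmc² = 1.374 × 1.350×10¹⁷ = 1.855×10¹⁷ J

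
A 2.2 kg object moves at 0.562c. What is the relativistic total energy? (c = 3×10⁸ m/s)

γ = 1/√(1 - 0.562²) = 1.209
mc² = 2.2 × (3×10⁸)² = 1.980×10¹⁷ J
E = γmc² = 1.209 × 1.980×10¹⁷ = 2.394×10¹⁷ J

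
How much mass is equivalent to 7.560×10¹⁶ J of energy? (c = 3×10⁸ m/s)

From E = mc², we get m = E/c²
c² = (3×10⁸)² = 9×10¹⁶ m²/s²
m = 7.560×10¹⁶ / 9×10¹⁶ = 0.8400 kg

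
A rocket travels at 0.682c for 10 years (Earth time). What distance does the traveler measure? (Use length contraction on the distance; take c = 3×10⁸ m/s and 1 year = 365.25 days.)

Earth distance: d = v × t = 0.682c × 10 yr = 6.4567×10¹⁶ m
γ = 1.3673
d' = d/γ = 6.4567×10¹⁶/1.3673 = 4.722×10¹⁶ m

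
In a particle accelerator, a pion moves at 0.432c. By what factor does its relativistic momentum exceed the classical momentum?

p_rel = γmv, p_class = mv
Ratio = γ = 1/√(1 - 0.432²)
= 1/√(0.813376) = 1.109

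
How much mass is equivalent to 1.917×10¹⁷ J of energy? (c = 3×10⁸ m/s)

From E = mc², we get m = E/c²
c² = (3×10⁸)² = 9×10¹⁶ m²/s²
m = 1.917×10¹⁷ / 9×10¹⁶ = 2.130 kg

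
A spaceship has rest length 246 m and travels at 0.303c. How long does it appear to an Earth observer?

Proper length L₀ = 246 m
γ = 1/√(1 - 0.303²) = 1.0493
L = L₀/γ = 246/1.0493 = 234.4 m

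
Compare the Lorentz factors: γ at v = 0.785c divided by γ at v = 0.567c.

γ₁ = 1/√(1 - 0.785²) = 1.6142
γ₂ = 1/√(1 - 0.567²) = 1.2140
γ₁/γ₂ = 1.6142/1.2140 = 1.330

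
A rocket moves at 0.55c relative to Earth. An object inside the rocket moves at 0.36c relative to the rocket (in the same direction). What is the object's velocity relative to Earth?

u = (u' + v)/(1 + u'v/c²)
Numerator: 0.36 + 0.55 = 0.91
Denominator: 1 + 0.198 = 1.198
u = 0.91/1.198 = 0.7596c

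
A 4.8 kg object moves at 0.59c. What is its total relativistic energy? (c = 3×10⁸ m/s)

γ = 1/√(1 - 0.59²) = 1.2385
mc² = 4.8 × (3×10⁸)² = 4.320×10¹⁷ J
E = γmc² = 1.2385 × 4.320×10¹⁷ = 5.350×10¹⁷ J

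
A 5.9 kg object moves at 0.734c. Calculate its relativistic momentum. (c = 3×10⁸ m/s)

γ = 1/√(1 - 0.734²) = 1.4724
v = 0.734 × 3×10⁸ = 2.202×10⁸ m/s
p = γmv = 1.4724 × 5.9 × 2.202×10⁸ = 1.913×10⁹ kg·m/s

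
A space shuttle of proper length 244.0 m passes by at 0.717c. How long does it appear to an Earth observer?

Proper length L₀ = 244.0 m
γ = 1/√(1 - 0.717²) = 1.4346
L = L₀/γ = 244.0/1.4346 = 170.1 m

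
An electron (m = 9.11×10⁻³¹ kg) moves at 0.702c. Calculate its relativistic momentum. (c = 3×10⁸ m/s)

γ = 1/√(1 - 0.702²) = 1.404
v = 0.702 × 3×10⁸ = 2.106×10⁸ m/s
p = γmv = 1.404 × 9.11×10⁻³¹ × 2.106×10⁸ = 2.694×10⁻²² kg·m/s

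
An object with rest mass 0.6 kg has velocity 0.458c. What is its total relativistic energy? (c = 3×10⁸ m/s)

γ = 1/√(1 - 0.458²) = 1.125
mc² = 0.6 × (3×10⁸)² = 5.400×10¹⁶ J
E = γmc² = 1.125 × 5.400×10¹⁶ = 6.075×10¹⁶ J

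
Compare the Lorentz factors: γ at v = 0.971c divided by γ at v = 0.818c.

γ₁ = 1/√(1 - 0.971²) = 4.1827
γ₂ = 1/√(1 - 0.818²) = 1.7385
γ₁/γ₂ = 4.1827/1.7385 = 2.406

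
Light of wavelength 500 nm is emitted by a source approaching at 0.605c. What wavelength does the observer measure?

β = 0.605
Wavelength Doppler factor = √(0.395/1.605) = √(0.24611) = 0.49609
λ_obs = 500 × 0.49609 = 248.0 nm (blueshift)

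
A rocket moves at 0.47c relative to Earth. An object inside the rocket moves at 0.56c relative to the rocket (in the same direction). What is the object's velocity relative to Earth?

u = (u' + v)/(1 + u'v/c²)
Numerator: 0.56 + 0.47 = 1.03
Denominator: 1 + 0.2632 = 1.2632
u = 1.03/1.2632 = 0.8154c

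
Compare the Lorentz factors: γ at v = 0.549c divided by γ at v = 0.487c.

γ₁ = 1/√(1 - 0.549²) = 1.196
γ₂ = 1/√(1 - 0.487²) = 1.145
γ₁/γ₂ = 1.196/1.145 = 1.045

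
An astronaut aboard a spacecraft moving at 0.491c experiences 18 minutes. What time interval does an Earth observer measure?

Proper time Δt₀ = 18 minutes
γ = 1/√(1 - 0.491²) = 1.148
Δt = γΔt₀ = 1.148 × 18 = 20.66 minutes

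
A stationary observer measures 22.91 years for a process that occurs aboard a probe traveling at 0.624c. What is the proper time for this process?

Dilated time Δt = 22.91 years
γ = 1/√(1 - 0.624²) = 1.280
Δt₀ = Δt/γ = 22.91/1.280 = 17.90 years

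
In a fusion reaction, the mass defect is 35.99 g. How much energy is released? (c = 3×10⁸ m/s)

Convert mass defect: Δm = 35.99 g = 0.03599 kg
E = Δm·c² = 0.03599 × (3×10⁸)²
= 0.03599 × 9×10¹⁶ = 3.239×10¹⁵ J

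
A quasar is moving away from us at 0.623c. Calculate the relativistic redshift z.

β = 0.623
(1+β)/(1-β) = 1.623/0.377 = 4.305
√(4.305) = 2.075
z = 2.075 - 1 = 1.075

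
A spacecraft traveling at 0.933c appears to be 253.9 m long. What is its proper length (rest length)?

Contracted length L = 253.9 m
γ = 1/√(1 - 0.933²) = 2.7787
L₀ = γL = 2.7787 × 253.9 = 705.5 m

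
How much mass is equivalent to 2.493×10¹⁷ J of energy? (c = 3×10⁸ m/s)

From E = mc², we get m = E/c²
c² = (3×10⁸)² = 9×10¹⁶ m²/s²
m = 2.493×10¹⁷ / 9×10¹⁶ = 2.770 kg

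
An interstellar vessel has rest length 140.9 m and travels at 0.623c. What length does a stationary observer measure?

Proper length L₀ = 140.9 m
γ = 1/√(1 - 0.623²) = 1.2784
L = L₀/γ = 140.9/1.2784 = 110.2 m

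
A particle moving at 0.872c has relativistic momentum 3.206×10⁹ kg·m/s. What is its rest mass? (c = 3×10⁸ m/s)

γ = 1/√(1 - 0.872²) = 2.043
v = 0.872 × 3×10⁸ = 2.616×10⁸ m/s
m = p/(γv) = 3.206×10⁹/(2.043 × 2.616×10⁸) = 5.999 kg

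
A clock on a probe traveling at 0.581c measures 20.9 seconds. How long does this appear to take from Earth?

Proper time Δt₀ = 20.9 seconds
γ = 1/√(1 - 0.581²) = 1.2286
Δt = γΔt₀ = 1.2286 × 20.9 = 25.68 seconds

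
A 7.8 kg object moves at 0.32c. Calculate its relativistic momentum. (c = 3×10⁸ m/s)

γ = 1/√(1 - 0.32²) = 1.0555
v = 0.32 × 3×10⁸ = 9.600×10⁷ m/s
p = γmv = 1.0555 × 7.8 × 9.600×10⁷ = 7.904×10⁸ kg·m/s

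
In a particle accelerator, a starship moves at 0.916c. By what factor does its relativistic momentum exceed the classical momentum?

p_rel = γmv, p_class = mv
Ratio = γ = 1/√(1 - 0.916²)
= 1/√(0.160944) = 2.493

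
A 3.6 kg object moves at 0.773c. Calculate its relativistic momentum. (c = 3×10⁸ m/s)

γ = 1/√(1 - 0.773²) = 1.576
v = 0.773 × 3×10⁸ = 2.319×10⁸ m/s
p = γmv = 1.576 × 3.6 × 2.319×10⁸ = 1.316×10⁹ kg·m/s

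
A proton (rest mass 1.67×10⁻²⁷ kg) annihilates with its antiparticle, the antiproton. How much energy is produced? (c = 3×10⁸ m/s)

Both particles have the same rest mass, so total mass = 2m
E = 2m·c² = 2 × 1.67×10⁻²⁷ × (3×10⁸)²
= 2 × 1.67×10⁻²⁷ × 9×10¹⁶
= 3.006×10⁻¹⁰ J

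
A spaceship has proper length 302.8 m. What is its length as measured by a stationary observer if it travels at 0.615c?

Proper length L₀ = 302.8 m
γ = 1/√(1 - 0.615²) = 1.268
L = L₀/γ = 302.8/1.268 = 238.8 m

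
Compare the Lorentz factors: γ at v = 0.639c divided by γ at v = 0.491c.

γ₁ = 1/√(1 - 0.639²) = 1.3000
γ₂ = 1/√(1 - 0.491²) = 1.1479
γ₁/γ₂ = 1.3000/1.1479 = 1.133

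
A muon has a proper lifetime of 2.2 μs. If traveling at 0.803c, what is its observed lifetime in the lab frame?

Proper lifetime τ₀ = 2.2 μs
γ = 1/√(1 - 0.803²) = 1.6779
τ = γτ₀ = 1.6779 × 2.2 μs = 3.691 μs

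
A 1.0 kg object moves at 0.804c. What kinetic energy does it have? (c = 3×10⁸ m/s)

γ = 1/√(1 - 0.804²) = 1.6817
γ - 1 = 0.6817
KE = (γ-1)mc² = 0.6817 × 1.0 × (3×10⁸)² = 6.135×10¹⁶ J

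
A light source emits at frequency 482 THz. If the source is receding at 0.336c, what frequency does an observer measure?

β = v/c = 0.336
(1-β)/(1+β) = 0.664/1.336 = 0.4970
Doppler factor = √(0.4970) = 0.7050
f_obs = 482 × 0.7050 = 339.8 THz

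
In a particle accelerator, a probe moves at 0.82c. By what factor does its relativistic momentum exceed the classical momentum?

p_rel = γmv, p_class = mv
Ratio = γ = 1/√(1 - 0.82²)
= 1/√(0.3276) = 1.747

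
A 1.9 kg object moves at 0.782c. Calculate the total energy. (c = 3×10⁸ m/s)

γ = 1/√(1 - 0.782²) = 1.6044
mc² = 1.9 × (3×10⁸)² = 1.710×10¹⁷ J
E = γmc² = 1.6044 × 1.710×10¹⁷ = 2.744×10¹⁷ J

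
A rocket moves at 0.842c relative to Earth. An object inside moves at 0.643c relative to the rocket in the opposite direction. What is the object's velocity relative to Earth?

Object's velocity in rocket frame is u' = -0.643c
u = (u' + v)/(1 + u'v/c²) = (v - 0.643)/(1 - 0.643·v/c²)
Numerator: 0.842 - 0.643 = 0.199
Denominator: 1 - 0.541406 = 0.458594
u = 0.199/0.458594 = 0.4339c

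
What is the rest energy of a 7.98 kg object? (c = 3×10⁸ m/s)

c² = (3×10⁸)² = 9.000×10¹⁶ m²/s²
E₀ = mc² = 7.98 × 9.000×10¹⁶ = 7.182×10¹⁷ J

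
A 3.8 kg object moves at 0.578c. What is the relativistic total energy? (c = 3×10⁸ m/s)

γ = 1/√(1 - 0.578²) = 1.2254
mc² = 3.8 × (3×10⁸)² = 3.420×10¹⁷ J
E = γmc² = 1.2254 × 3.420×10¹⁷ = 4.191×10¹⁷ J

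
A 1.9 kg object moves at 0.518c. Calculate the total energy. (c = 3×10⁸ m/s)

γ = 1/√(1 - 0.518²) = 1.169
mc² = 1.9 × (3×10⁸)² = 1.710×10¹⁷ J
E = γmc² = 1.169 × 1.710×10¹⁷ = 1.999×10¹⁷ J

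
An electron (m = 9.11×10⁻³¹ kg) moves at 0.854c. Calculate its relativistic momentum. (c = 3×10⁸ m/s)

γ = 1/√(1 - 0.854²) = 1.922
v = 0.854 × 3×10⁸ = 2.562×10⁸ m/s
p = γmv = 1.922 × 9.11×10⁻³¹ × 2.562×10⁸ = 4.486×10⁻²² kg·m/s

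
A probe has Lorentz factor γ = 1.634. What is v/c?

From γ = 1/√(1 - v²/c²):
1/γ² = 1/1.634² = 0.3745
v²/c² = 1 - 0.3745 = 0.6255
v/c = √(0.6255) = 0.7909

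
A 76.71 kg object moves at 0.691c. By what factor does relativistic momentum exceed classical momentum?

p_rel = γmv, p_class = mv
Ratio = γ = 1/√(1 - 0.691²) = 1.383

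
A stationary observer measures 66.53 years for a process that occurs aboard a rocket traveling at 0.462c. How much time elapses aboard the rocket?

Dilated time Δt = 66.53 years
γ = 1/√(1 - 0.462²) = 1.12755
Δt₀ = Δt/γ = 66.53/1.12755 = 59.00 years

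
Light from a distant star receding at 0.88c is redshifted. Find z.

β = 0.88
(1+β)/(1-β) = 1.88/0.12 = 15.667
√(15.667) = 3.958
z = 3.958 - 1 = 2.958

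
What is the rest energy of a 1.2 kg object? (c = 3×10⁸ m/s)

c² = (3×10⁸)² = 9.000×10¹⁶ m²/s²
E₀ = mc² = 1.2 × 9.000×10¹⁶ = 1.080×10¹⁷ J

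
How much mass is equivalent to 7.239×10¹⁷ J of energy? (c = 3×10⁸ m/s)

From E = mc², we get m = E/c²
c² = (3×10⁸)² = 9×10¹⁶ m²/s²
m = 7.239×10¹⁷ / 9×10¹⁶ = 8.043 kg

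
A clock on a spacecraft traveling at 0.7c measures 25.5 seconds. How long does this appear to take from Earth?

Proper time Δt₀ = 25.5 seconds
γ = 1/√(1 - 0.7²) = 1.4003
Δt = γΔt₀ = 1.4003 × 25.5 = 35.71 seconds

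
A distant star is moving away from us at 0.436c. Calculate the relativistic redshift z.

β = 0.436
(1+β)/(1-β) = 1.436/0.564 = 2.5461
√(2.5461) = 1.5957
z = 1.5957 - 1 = 0.5957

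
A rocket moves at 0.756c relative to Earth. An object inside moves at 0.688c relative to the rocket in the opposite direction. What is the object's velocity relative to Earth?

Object's velocity in rocket frame is u' = -0.688c
u = (u' + v)/(1 + u'v/c²) = (v - 0.688)/(1 - 0.688·v/c²)
Numerator: 0.756 - 0.688 = 0.068
Denominator: 1 - 0.520128 = 0.479872
u = 0.068/0.479872 = 0.1417c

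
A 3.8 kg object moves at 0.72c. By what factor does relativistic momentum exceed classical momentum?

p_rel = γmv, p_class = mv
Ratio = γ = 1/√(1 - 0.72²) = 1.441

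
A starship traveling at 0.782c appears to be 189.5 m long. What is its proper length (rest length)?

Contracted length L = 189.5 m
γ = 1/√(1 - 0.782²) = 1.604
L₀ = γL = 1.604 × 189.5 = 304.0 m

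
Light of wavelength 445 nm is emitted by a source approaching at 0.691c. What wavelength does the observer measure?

β = 0.691
Wavelength Doppler factor = √(0.309/1.691) = √(0.18273) = 0.4275
λ_obs = 445 × 0.4275 = 190.2 nm (blueshift)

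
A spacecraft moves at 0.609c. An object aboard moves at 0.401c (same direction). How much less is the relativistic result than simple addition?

Classical: u' + v = 0.401 + 0.609 = 1.01c
Relativistic: u = (0.401 + 0.609)/(1 + 0.244209) = 1.01/1.244209 = 0.8118c
Difference: 1.01 - 0.8118 = 0.1982c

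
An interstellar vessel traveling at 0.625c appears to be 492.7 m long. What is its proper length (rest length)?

Contracted length L = 492.7 m
γ = 1/√(1 - 0.625²) = 1.28103
L₀ = γL = 1.28103 × 492.7 = 631.2 m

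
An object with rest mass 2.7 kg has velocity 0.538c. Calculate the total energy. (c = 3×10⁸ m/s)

γ = 1/√(1 - 0.538²) = 1.1863
mc² = 2.7 × (3×10⁸)² = 2.430×10¹⁷ J
E = γmc² = 1.1863 × 2.430×10¹⁷ = 2.883×10¹⁷ J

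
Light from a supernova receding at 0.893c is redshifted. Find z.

β = 0.893
(1+β)/(1-β) = 1.893/0.107 = 17.69
√(17.69) = 4.206
z = 4.206 - 1 = 3.206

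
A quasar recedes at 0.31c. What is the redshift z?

β = 0.31
(1+β)/(1-β) = 1.31/0.69 = 1.8986
√(1.8986) = 1.3779
z = 1.3779 - 1 = 0.3779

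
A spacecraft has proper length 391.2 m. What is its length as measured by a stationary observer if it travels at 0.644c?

Proper length L₀ = 391.2 m
γ = 1/√(1 - 0.644²) = 1.307
L = L₀/γ = 391.2/1.307 = 299.3 m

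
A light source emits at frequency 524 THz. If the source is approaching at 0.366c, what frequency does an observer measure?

β = v/c = 0.366
(1+β)/(1-β) = 1.366/0.634 = 2.155
Doppler factor = √(2.155) = 1.468
f_obs = 524 × 1.468 = 769.2 THz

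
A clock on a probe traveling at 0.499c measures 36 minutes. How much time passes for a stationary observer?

Proper time Δt₀ = 36 minutes
γ = 1/√(1 - 0.499²) = 1.154
Δt = γΔt₀ = 1.154 × 36 = 41.54 minutes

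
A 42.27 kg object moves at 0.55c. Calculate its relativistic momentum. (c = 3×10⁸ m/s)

γ = 1/√(1 - 0.55²) = 1.1974
v = 0.55 × 3×10⁸ = 1.650×10⁸ m/s
p = γmv = 1.1974 × 42.27 × 1.650×10⁸ = 8.351×10⁹ kg·m/s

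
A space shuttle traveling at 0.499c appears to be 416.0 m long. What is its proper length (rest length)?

Contracted length L = 416.0 m
γ = 1/√(1 - 0.499²) = 1.1539
L₀ = γL = 1.1539 × 416.0 = 480.0 m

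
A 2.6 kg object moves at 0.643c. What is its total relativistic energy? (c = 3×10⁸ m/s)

γ = 1/√(1 - 0.643²) = 1.3057
mc² = 2.6 × (3×10⁸)² = 2.340×10¹⁷ J
E = γmc² = 1.3057 × 2.340×10¹⁷ = 3.055×10¹⁷ J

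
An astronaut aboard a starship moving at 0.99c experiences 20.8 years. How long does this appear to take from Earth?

Proper time Δt₀ = 20.8 years
γ = 1/√(1 - 0.99²) = 7.0888
Δt = γΔt₀ = 7.0888 × 20.8 = 147.4 years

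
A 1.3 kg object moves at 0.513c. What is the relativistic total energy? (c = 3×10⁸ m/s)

γ = 1/√(1 - 0.513²) = 1.165
mc² = 1.3 × (3×10⁸)² = 1.170×10¹⁷ J
E = γmc² = 1.165 × 1.170×10¹⁷ = 1.363×10¹⁷ J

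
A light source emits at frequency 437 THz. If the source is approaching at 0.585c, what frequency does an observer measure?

β = v/c = 0.585
(1+β)/(1-β) = 1.585/0.415 = 3.8193
Doppler factor = √(3.8193) = 1.9543
f_obs = 437 × 1.9543 = 854.0 THz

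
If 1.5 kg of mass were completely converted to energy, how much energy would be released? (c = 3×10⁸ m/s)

Using E = mc²:
c² = (3×10⁸)² = 9×10¹⁶ m²/s²
E = 1.5 × 9×10¹⁶ = 1.350×10¹⁷ J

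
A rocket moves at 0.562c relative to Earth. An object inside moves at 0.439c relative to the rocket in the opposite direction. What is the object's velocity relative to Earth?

Object's velocity in rocket frame is u' = -0.439c
u = (u' + v)/(1 + u'v/c²) = (v - 0.439)/(1 - 0.439·v/c²)
Numerator: 0.562 - 0.439 = 0.123
Denominator: 1 - 0.246718 = 0.753282
u = 0.123/0.753282 = 0.1633c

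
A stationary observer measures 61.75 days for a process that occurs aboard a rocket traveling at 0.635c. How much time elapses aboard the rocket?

Dilated time Δt = 61.75 days
γ = 1/√(1 - 0.635²) = 1.2945
Δt₀ = Δt/γ = 61.75/1.2945 = 47.70 days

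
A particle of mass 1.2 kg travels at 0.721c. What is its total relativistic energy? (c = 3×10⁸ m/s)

γ = 1/√(1 - 0.721²) = 1.4431
mc² = 1.2 × (3×10⁸)² = 1.080×10¹⁷ J
E = γmc² = 1.4431 × 1.080×10¹⁷ = 1.559×10¹⁷ J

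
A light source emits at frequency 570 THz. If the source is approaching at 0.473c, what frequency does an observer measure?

β = v/c = 0.473
(1+β)/(1-β) = 1.473/0.527 = 2.795
Doppler factor = √(2.795) = 1.672
f_obs = 570 × 1.672 = 953.0 THz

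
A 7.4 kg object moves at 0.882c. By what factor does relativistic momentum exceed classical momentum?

p_rel = γmv, p_class = mv
Ratio = γ = 1/√(1 - 0.882²) = 2.122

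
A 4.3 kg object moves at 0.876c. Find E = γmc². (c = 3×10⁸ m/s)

γ = 1/√(1 - 0.876²) = 2.0734
mc² = 4.3 × (3×10⁸)² = 3.870×10¹⁷ J
E = γmc² = 2.0734 × 3.870×10¹⁷ = 8.024×10¹⁷ J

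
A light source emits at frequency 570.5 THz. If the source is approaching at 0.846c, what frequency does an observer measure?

β = v/c = 0.846
(1+β)/(1-β) = 1.846/0.154 = 11.987
Doppler factor = √(11.987) = 3.462
f_obs = 570.5 × 3.462 = 1975 THz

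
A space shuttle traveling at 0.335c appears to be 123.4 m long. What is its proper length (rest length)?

Contracted length L = 123.4 m
γ = 1/√(1 - 0.335²) = 1.0613
L₀ = γL = 1.0613 × 123.4 = 131.0 m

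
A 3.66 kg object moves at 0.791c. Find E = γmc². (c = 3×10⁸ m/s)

γ = 1/√(1 - 0.791²) = 1.6345
mc² = 3.66 × (3×10⁸)² = 3.294×10¹⁷ J
E = γmc² = 1.6345 × 3.294×10¹⁷ = 5.384×10¹⁷ J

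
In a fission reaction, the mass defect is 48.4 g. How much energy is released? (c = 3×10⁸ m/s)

Convert mass defect: Δm = 48.4 g = 0.0484 kg
E = Δm·c² = 0.0484 × (3×10⁸)²
= 0.0484 × 9×10¹⁶ = 4.356×10¹⁵ J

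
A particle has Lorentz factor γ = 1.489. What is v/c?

From γ = 1/√(1 - v²/c²):
1/γ² = 1/1.489² = 0.4510
v²/c² = 1 - 0.4510 = 0.5490
v/c = √(0.5490) = 0.7409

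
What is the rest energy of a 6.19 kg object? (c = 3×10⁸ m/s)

c² = (3×10⁸)² = 9.000×10¹⁶ m²/s²
E₀ = mc² = 6.19 × 9.000×10¹⁶ = 5.571×10¹⁷ J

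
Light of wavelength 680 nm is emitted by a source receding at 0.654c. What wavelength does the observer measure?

β = 0.654
Wavelength Doppler factor = √(1.654/0.346) = √(4.7803) = 2.1864
λ_obs = 680 × 2.1864 = 1487 nm (redshift)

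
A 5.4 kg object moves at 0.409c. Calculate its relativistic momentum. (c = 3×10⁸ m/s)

γ = 1/√(1 - 0.409²) = 1.0958
v = 0.409 × 3×10⁸ = 1.227×10⁸ m/s
p = γmv = 1.0958 × 5.4 × 1.227×10⁸ = 7.261×10⁸ kg·m/s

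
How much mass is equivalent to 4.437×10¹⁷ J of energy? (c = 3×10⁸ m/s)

From E = mc², we get m = E/c²
c² = (3×10⁸)² = 9×10¹⁶ m²/s²
m = 4.437×10¹⁷ / 9×10¹⁶ = 4.930 kg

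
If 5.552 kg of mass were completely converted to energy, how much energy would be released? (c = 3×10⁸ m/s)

Using E = mc²:
c² = (3×10⁸)² = 9×10¹⁶ m²/s²
E = 5.552 × 9×10¹⁶ = 4.997×10¹⁷ J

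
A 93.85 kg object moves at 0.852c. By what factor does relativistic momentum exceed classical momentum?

p_rel = γmv, p_class = mv
Ratio = γ = 1/√(1 - 0.852²) = 1.910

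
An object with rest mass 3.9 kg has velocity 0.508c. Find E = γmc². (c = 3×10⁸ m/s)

γ = 1/√(1 - 0.508²) = 1.161
mc² = 3.9 × (3×10⁸)² = 3.510×10¹⁷ J
E = γmc² = 1.161 × 3.510×10¹⁷ = 4.075×10¹⁷ J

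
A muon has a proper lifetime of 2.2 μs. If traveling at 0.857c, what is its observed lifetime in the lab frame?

Proper lifetime τ₀ = 2.2 μs
γ = 1/√(1 - 0.857²) = 1.9406
τ = γτ₀ = 1.9406 × 2.2 μs = 4.269 μs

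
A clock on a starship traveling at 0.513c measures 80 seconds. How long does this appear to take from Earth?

Proper time Δt₀ = 80 seconds
γ = 1/√(1 - 0.513²) = 1.165
Δt = γΔt₀ = 1.165 × 80 = 93.20 seconds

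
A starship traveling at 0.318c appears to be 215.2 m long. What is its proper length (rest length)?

Contracted length L = 215.2 m
γ = 1/√(1 - 0.318²) = 1.055
L₀ = γL = 1.055 × 215.2 = 227.0 m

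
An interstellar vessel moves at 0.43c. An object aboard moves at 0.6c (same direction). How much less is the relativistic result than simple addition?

Classical: u' + v = 0.6 + 0.43 = 1.03c
Relativistic: u = (0.6 + 0.43)/(1 + 0.258) = 1.03/1.258 = 0.8188c
Difference: 1.03 - 0.8188 = 0.2112c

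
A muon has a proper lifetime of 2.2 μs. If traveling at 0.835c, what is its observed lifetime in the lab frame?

Proper lifetime τ₀ = 2.2 μs
γ = 1/√(1 - 0.835²) = 1.8174
τ = γτ₀ = 1.8174 × 2.2 μs = 3.998 μs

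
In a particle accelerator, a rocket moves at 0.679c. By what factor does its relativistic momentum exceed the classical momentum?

p_rel = γmv, p_class = mv
Ratio = γ = 1/√(1 - 0.679²)
= 1/√(0.538959) = 1.362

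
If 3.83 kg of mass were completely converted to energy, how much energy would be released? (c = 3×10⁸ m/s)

Using E = mc²:
c² = (3×10⁸)² = 9×10¹⁶ m²/s²
E = 3.83 × 9×10¹⁶ = 3.447×10¹⁷ J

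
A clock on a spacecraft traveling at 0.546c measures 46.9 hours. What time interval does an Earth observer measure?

Proper time Δt₀ = 46.9 hours
γ = 1/√(1 - 0.546²) = 1.1936
Δt = γΔt₀ = 1.1936 × 46.9 = 55.98 hours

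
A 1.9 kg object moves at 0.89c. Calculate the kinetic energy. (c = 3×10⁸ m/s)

γ = 1/√(1 - 0.89²) = 2.193
γ - 1 = 1.193
KE = (γ-1)mc² = 1.193 × 1.9 × (3×10⁸)² = 2.040×10¹⁷ J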